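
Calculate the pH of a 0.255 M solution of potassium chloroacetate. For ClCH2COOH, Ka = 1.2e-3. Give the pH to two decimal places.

ClCH2COO- is the conjugate base of the weak acid ClCH2COOH.
Kb = Kw/Ka = 1.0×10^-14 / 1.2 × 10^-3 = 8.33 × 10^-12
From the ICE table, Kb = x²/(0.255 − x) = 8.33 × 10^-12.
Since Kb ≪ C₀, x ≈ √(Kb·C₀) = 1.46 × 10^-6 M.
Check: 0.00057% ionized — well under 5%, approximation valid.
pOH = 5.84, so pH = 14.00 − pOH = 8.16

pH = 8.16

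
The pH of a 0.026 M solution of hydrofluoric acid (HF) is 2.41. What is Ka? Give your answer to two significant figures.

Ka = 6.8 × 10^-4

[H+] = 10^(-2.41) = 3.89 × 10^-3 M
At equilibrium [HA] = 0.026 − 3.89 × 10^-3 = 2.21 × 10^-2 M
Ka = [H+][A-]/[HA] = (3.89 × 10^-3)² / 2.21 × 10^-2 = 6.8 × 10^-4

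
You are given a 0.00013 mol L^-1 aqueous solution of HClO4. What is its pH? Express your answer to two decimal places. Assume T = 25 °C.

HClO4 is a strong acid and dissociates completely, so [H+] = 0.00013 M.
pH = -log(0.00013) = 3.89

pH = 3.89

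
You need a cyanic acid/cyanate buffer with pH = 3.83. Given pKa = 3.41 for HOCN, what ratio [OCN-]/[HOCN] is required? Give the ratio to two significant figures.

ratio = 2.6

pH = pKa + log(r) ⇒ log(r) = 3.83 − 3.41 = +0.42
r = [OCN-]/[HOCN] = 10^(+0.42) = 2.63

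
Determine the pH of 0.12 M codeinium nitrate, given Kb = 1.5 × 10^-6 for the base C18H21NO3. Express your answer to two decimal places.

pH = 4.55

C18H22NO3+ is the conjugate acid of the weak base C18H21NO3.
Ka = Kw/Kb = 1.0×10^-14 / 1.5 × 10^-6 = 6.67 × 10^-9
Ka = x²/(0.12 − x) = 6.67 × 10^-9
Assume x ≪ 0.12: x ≈ √(6.67 × 10^-9 × 0.12) = 2.83 × 10^-5 M
(x/C₀ = 0.024% < 5%, so the approximation holds.)
pH = −log[H+] = −log(2.83 × 10^-5) = 4.55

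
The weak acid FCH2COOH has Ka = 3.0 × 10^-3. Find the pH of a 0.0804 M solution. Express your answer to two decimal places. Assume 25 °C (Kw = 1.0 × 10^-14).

pH = 1.85

FCH2COOH ⇌ FCH2COO- + H+
From the ICE table, Ka = x²/(0.0804 − x) = 3.0 × 10^-3.
x is not negligible relative to C₀; solve x² + 0.003·x − 0.000241 = 0.
x = [−0.003 + √(0.003² + 0.000965)]/2 = 1.41 × 10^-2 M
pH = −log(1.41 × 10^-2) = 1.85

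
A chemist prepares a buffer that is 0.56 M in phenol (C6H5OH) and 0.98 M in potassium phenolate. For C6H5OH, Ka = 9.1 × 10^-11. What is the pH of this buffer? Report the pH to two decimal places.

pH = 10.28

pKa = −log(9.1 × 10^-11) = 10.041
Using pH = pKa + log([base]/[acid]) with [base]/[acid] = 0.98/0.56:
pH = 10.041 + (+0.243) = 10.28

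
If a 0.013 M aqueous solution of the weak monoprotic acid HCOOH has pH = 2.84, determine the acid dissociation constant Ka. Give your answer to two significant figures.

[H+] = 10^(-2.84) = 1.45 × 10^-3 M
At equilibrium [HA] = 0.013 − 1.45 × 10^-3 = 1.15 × 10^-2 M
Ka = [H+][A-]/[HA] = (1.45 × 10^-3)² / 1.15 × 10^-2 = 1.8 × 10^-4

Ka = 1.8 × 10^-4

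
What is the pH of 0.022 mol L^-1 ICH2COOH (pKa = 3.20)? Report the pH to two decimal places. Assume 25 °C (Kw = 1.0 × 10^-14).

ICH2COOH ⇌ ICH2COO- + H+
Ka = 10^(−3.20) = 6.31 × 10^-4
From the ICE table, Ka = [H+]²/(0.022 − [H+]) = 6.31 × 10^-4.
[H+] is not negligible relative to C₀; solve [H+]² + 0.000631·[H+] − 1.39e-05 = 0.
[H+] = [−0.000631 + √(0.000631² + 5.55e-05)]/2 = 3.42 × 10^-3 M
pH = −log[H+] = −log(3.42 × 10^-3) = 2.47

pH = 2.47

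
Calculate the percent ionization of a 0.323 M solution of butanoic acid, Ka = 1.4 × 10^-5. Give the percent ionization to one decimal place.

0.7%

CH3(CH2)2COOH ⇌ CH3(CH2)2COO- + H+; let x = [H+] at equilibrium.
x ≈ √(Ka·C₀) = √(1.4 × 10^-5 × 0.323) = 2.13 × 10^-3 M
% ionization = x/C₀ × 100% = 2.13 × 10^-3/0.323 × 100% = 0.7%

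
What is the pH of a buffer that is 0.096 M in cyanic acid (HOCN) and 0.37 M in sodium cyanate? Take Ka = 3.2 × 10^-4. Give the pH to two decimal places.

pH = 4.08

pKa = −log(3.2 × 10^-4) = 3.495
Using pH = pKa + log([base]/[acid]) with [base]/[acid] = 0.37/0.096:
pH = 3.495 + (+0.586) = 4.08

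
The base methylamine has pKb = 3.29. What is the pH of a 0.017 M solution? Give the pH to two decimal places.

pH = 11.43

CH3NH2 + H2O ⇌ CH3NH3+ + OH-
Kb = 10^(−3.29) = 5.13 × 10^-4
From the ICE table, Kb = [OH-]²/(0.017 − [OH-]) = 5.13 × 10^-4.
The 5% rule fails; solving [OH-]² + Kb·[OH-] − Kb·C₀ = 0 exactly:
[OH-] = (−Kb + √(Kb² + 4·Kb·C₀))/2 = 2.71 × 10^-3 M
pOH = −log(2.71 × 10^-3) = 2.57; pH = 14.00 − 2.57 = 11.43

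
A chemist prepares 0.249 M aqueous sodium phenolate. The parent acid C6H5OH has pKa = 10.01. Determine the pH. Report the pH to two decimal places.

C6H5O- is the conjugate base of the weak acid C6H5OH.
Ka = 10^(−10.01) = 9.77 × 10^-11
Kb = Kw/Ka = 1.0×10^-14 / 9.77 × 10^-11 = 1.02 × 10^-4
Kb = [OH-]²/(0.249 − [OH-]) = 1.02 × 10^-4
Since Kb ≪ C₀, [OH-] ≈ √(Kb·C₀) = 5.04 × 10^-3 M.
pOH = −log(5.04 × 10^-3) = 2.30; pH = 14.00 − 2.30 = 11.70

pH = 11.70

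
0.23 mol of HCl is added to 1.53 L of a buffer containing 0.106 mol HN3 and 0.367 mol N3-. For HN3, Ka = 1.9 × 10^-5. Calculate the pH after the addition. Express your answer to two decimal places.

pH = 4.33

Added H+ converts N3- to HN3: HN3 → 0.336 mol, N3- → 0.137 mol.
pKa = −log(1.9 × 10^-5) = 4.721
pH = pKa + log(n_N3-/n_HN3) = 4.721 + log(0.137/0.336) = 4.721 + (-0.390)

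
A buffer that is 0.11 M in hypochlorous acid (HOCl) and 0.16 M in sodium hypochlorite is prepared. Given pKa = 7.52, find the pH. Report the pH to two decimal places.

pH = pKa + log([A⁻]/[HA]) = 7.52 + log(0.16/0.11)
pH = 7.52 + (+0.163) = 7.68

pH = 7.68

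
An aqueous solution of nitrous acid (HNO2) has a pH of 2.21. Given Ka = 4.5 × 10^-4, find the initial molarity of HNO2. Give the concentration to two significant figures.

C₀ = 9.1 × 10^-2 M

[H+] = 10^(-2.21) = 6.17 × 10^-3 M = x
Ka = x²/(C₀ − x) ⇒ C₀ = x + x²/Ka
C₀ = 6.17 × 10^-3 + (6.17 × 10^-3)²/(4.5 × 10^-4) = 9.08 × 10^-2 M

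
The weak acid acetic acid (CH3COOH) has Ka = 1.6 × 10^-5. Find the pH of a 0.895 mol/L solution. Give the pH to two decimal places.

CH3COOH ⇌ CH3COO- + H+
From the ICE table, Ka = [H+]²/(0.895 − [H+]) = 1.6 × 10^-5.
Neglecting [H+] in the denominator: [H+] = √(1.6 × 10^-5 × 0.895) = 3.78 × 10^-3 M
([H+]/C₀ = 0.42% < 5%, so the approximation holds.)
pH = −log[H+] = −log(3.78 × 10^-3) = 2.42

pH = 2.42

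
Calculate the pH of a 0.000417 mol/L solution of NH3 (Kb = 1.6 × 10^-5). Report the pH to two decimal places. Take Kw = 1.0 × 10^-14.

NH3 + H2O ⇌ NH4+ + OH-
Kb = x²/(0.000417 − x) = 1.6 × 10^-5
The 5% rule fails; solving x² + Kb·x − Kb·C₀ = 0 exactly:
x = [−1.6e-05 + √(1.6e-05² + 2.67e-08)]/2 = 7.41 × 10^-5 M
pOH = 4.13, so pH = 14.00 − pOH = 9.87

pH = 9.87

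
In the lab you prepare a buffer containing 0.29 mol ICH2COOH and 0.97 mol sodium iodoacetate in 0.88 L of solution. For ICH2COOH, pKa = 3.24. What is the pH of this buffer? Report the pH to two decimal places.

Using pH = pKa + log([base]/[acid]) with [base]/[acid] = 0.97/0.29:
pH = 3.24 + (+0.524) = 3.76

pH = 3.76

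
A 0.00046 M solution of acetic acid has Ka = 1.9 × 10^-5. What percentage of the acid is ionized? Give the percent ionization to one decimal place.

18.4%

CH3COOH ⇌ CH3COO- + H+; let x = [H+] at equilibrium.
Solve x² + 1.9e-05x − 8.74e-09 = 0 → x = 8.45 × 10^-5 M
Fraction ionized = 8.45 × 10^-5 / 0.00046 = 0.1837 → 18.4%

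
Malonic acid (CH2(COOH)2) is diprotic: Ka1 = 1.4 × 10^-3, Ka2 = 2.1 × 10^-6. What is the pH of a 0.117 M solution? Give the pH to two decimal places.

Since Ka1 ≫ Ka2, the first ionization dominates [H+].
Ka1 = x²/(0.117 − x) = 1.4 × 10^-3
Solving the quadratic: x = (−Ka1 + √(Ka1² + 4·Ka1·C₀))/2 = 1.21 × 10^-2 M
pH = −log(1.21 × 10^-2) = 1.92

pH = 1.92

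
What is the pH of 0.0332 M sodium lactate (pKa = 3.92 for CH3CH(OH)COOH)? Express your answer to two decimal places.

CH3CH(OH)COO- is the conjugate base of the weak acid CH3CH(OH)COOH.
Ka = 10^(−3.92) = 1.20 × 10^-4
Kb = Kw/Ka = 1.0×10^-14 / 1.20 × 10^-4 = 8.33 × 10^-11
Kb = [OH-]²/(0.0332 − [OH-]) = 8.33 × 10^-11
Neglecting [OH-] in the denominator: [OH-] = √(8.33 × 10^-11 × 0.0332) = 1.66 × 10^-6 M
Check: 0.005% ionized — well under 5%, approximation valid.
pOH = −log(1.66 × 10^-6) = 5.78; pH = 14.00 − 5.78 = 8.22

pH = 8.22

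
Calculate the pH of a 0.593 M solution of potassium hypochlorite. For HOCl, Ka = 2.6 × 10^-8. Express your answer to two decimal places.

OCl- is the conjugate base of the weak acid HOCl.
Kb = Kw/Ka = 1.0×10^-14 / 2.6 × 10^-8 = 3.85 × 10^-7
Kb = [OH-]²/(0.593 − [OH-]) = 3.85 × 10^-7
Neglecting [OH-] in the denominator: [OH-] = √(3.85 × 10^-7 × 0.593) = 4.78 × 10^-4 M
Check: 0.081% ionized — well under 5%, approximation valid.
pOH = −log(4.78 × 10^-4) = 3.32; pH = 14.00 − 3.32 = 10.68

pH = 10.68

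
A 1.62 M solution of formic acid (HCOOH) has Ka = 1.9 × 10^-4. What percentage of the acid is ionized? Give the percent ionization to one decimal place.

1.1%

HCOOH ⇌ HCOO- + H+; let x = [H+] at equilibrium.
x ≈ √(Ka·C₀) = √(1.9 × 10^-4 × 1.62) = 1.75 × 10^-2 M
% ionization = x/C₀ × 100% = 1.75 × 10^-2/1.62 × 100% = 1.1%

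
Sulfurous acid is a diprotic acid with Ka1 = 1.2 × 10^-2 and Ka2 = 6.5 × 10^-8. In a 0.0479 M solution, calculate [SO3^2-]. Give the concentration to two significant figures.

6.5 × 10^-8 M

First ionization gives [H+] ≈ [HSO3-] = 1.87 × 10^-2 M.
Second step: Ka2 = [H+][SO3^2-]/[HSO3-] ≈ [SO3^2-] (since [H+] ≈ [HSO3-]).
So [SO3^2-] ≈ Ka2.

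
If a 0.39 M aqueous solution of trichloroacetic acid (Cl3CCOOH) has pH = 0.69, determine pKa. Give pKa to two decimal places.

[H+] = 10^(-0.69) = 2.04 × 10^-1 M
At equilibrium [HA] = 0.39 − 2.04 × 10^-1 = 1.86 × 10^-1 M
Ka = [H+][A-]/[HA] = (2.04 × 10^-1)² / 1.86 × 10^-1 = 2.24 × 10^-1
pKa = -log(2.24 × 10^-1) = 0.65

pKa = 0.65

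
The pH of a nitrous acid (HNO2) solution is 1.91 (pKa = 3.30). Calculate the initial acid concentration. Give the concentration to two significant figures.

C₀ = 3.1 × 10^-1 M

[H+] = 10^(-1.91) = 1.23 × 10^-2 M = x
Ka = 10^(−3.30) = 5.01 × 10^-4
Ka = x²/(C₀ − x) ⇒ C₀ = x + x²/Ka
C₀ = 1.23 × 10^-2 + (1.23 × 10^-2)²/(5.01 × 10^-4) = 3.14 × 10^-1 M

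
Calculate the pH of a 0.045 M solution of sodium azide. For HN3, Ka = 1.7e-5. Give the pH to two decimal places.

pH = 8.71

N3- is the conjugate base of the weak acid HN3.
Kb = Kw/Ka = 1.0×10^-14 / 1.7 × 10^-5 = 5.88 × 10^-10
Let x = [OH-] at equilibrium. Kb = x²/(0.045 − x).
Neglecting x in the denominator: x = √(5.88 × 10^-10 × 0.045) = 5.14 × 10^-6 M
pOH = −log(5.14 × 10^-6) = 5.29; pH = 14.00 − 5.29 = 8.71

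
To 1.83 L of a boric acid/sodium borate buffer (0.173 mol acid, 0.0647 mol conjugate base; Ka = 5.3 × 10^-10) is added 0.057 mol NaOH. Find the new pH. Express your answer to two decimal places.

After neutralization: n(B(OH)3) = 0.116 mol, n(B(OH)4-) = 0.122 mol.
pKa = −log(5.3 × 10^-10) = 9.276
Henderson–Hasselbalch with mole ratio 0.122/0.116: pH = 9.276 + (+0.022)

pH = 9.30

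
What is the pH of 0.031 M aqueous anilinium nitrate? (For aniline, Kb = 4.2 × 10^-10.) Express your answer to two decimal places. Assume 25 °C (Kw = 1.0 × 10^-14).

C6H5NH3+ is the conjugate acid of the weak base C6H5NH2.
Ka = Kw/Kb = 1.0×10^-14 / 4.2 × 10^-10 = 2.38 × 10^-5
Ka = [H+]²/(0.031 − [H+]) = 2.38 × 10^-5
Assume [H+] ≪ 0.031: [H+] ≈ √(2.38 × 10^-5 × 0.031) = 8.59 × 10^-4 M
pH = −log(8.59 × 10^-4) = 3.07

pH = 3.07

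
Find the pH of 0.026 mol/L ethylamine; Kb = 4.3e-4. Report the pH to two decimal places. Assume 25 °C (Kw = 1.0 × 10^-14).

pH = 11.50

C2H5NH2 + H2O ⇌ C2H5NH3+ + OH-
Kb = [OH-]²/(0.026 − [OH-]) = 4.3 × 10^-4
[OH-] is not negligible relative to C₀; solve [OH-]² + 0.00043·[OH-] − 1.12e-05 = 0.
[OH-] = (−Kb + √(Kb² + 4·Kb·C₀))/2 = 3.14 × 10^-3 M
pOH = 2.50, so pH = 14.00 − pOH = 11.50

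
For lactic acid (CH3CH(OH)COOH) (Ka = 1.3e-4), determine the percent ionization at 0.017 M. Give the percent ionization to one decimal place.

8.4%

CH3CH(OH)COOH ⇌ CH3CH(OH)COO- + H+; let x = [H+] at equilibrium.
Ka = x²/(C₀ − x); solving the quadratic gives x = 1.42 × 10^-3 M.
% ionization = x/C₀ × 100% = 1.42 × 10^-3/0.017 × 100% = 8.4%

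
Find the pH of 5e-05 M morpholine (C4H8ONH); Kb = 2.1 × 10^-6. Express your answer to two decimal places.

C4H8ONH + H2O ⇌ C4H8ONH2+ + OH-
From the ICE table, Kb = [OH-]²/(5e-05 − [OH-]) = 2.1 × 10^-6.
The 5% rule fails; solving [OH-]² + Kb·[OH-] − Kb·C₀ = 0 exactly:
[OH-] = [−2.1e-06 + √(2.1e-06² + 4.2e-10)]/2 = 9.25 × 10^-6 M
pOH = −log(9.25 × 10^-6) = 5.03; pH = 14.00 − 5.03 = 8.97

pH = 8.97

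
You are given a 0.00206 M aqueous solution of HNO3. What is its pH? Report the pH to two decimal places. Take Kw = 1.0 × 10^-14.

HNO3 is a strong acid and dissociates completely, so [H+] = 0.00206 M.
pH = -log(0.00206) = 2.69

pH = 2.69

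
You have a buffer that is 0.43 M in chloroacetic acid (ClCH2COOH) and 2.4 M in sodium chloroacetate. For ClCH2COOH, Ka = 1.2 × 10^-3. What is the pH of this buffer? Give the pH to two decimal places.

pH = 3.67

pKa = −log(1.2 × 10^-3) = 2.921
pH = pKa + log([A⁻]/[HA]) = 2.921 + log(2.4/0.43)
pH = 2.921 + (+0.747) = 3.67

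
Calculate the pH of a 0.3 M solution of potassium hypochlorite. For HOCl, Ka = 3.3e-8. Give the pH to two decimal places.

OCl- is the conjugate base of the weak acid HOCl.
Kb = Kw/Ka = 1.0×10^-14 / 3.3 × 10^-8 = 3.03 × 10^-7
Let x = [OH-] at equilibrium. Kb = x²/(0.3 − x).
Since Kb ≪ C₀, x ≈ √(Kb·C₀) = 3.01 × 10^-4 M.
(x/C₀ = 0.1% < 5%, so the approximation holds.)
pOH = −log(3.01 × 10^-4) = 3.52; pH = 14.00 − 3.52 = 10.48

pH = 10.48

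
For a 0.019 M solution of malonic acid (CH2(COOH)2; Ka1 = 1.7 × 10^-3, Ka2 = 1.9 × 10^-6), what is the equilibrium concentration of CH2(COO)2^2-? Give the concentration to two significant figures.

First ionization gives [H+] ≈ [CH2(COOH)COO-] = 4.90 × 10^-3 M.
Second step: Ka2 = [H+][CH2(COO)2^2-]/[CH2(COOH)COO-] ≈ [CH2(COO)2^2-] (since [H+] ≈ [CH2(COOH)COO-]).
So [CH2(COO)2^2-] ≈ Ka2.

1.9 × 10^-6 M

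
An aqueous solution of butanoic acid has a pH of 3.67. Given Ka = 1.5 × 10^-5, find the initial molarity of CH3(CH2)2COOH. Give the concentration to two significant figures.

[H+] = 10^(-3.67) = 2.14 × 10^-4 M = x
Ka = x²/(C₀ − x) ⇒ C₀ = x + x²/Ka
C₀ = 2.14 × 10^-4 + (2.14 × 10^-4)²/(1.5 × 10^-5) = 3.27 × 10^-3 M

C₀ = 3.3 × 10^-3 M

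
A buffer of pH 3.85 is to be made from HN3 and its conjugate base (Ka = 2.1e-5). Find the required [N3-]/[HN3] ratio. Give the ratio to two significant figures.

ratio = 0.15

pKa = -log(2.1 × 10^-5) = 4.678
pH = pKa + log(r) ⇒ log(r) = 3.85 − 4.678 = -0.828
r = [N3-]/[HN3] = 10^(-0.828) = 0.149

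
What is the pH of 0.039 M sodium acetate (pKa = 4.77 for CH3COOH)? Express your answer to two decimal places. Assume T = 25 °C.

pH = 8.68

CH3COO- is the conjugate base of the weak acid CH3COOH.
Ka = 10^(−4.77) = 1.70 × 10^-5
Kb = Kw/Ka = 1.0×10^-14 / 1.70 × 10^-5 = 5.88 × 10^-10
Kb = [OH-]²/(0.039 − [OH-]) = 5.88 × 10^-10
Assume [OH-] ≪ 0.039: [OH-] ≈ √(5.88 × 10^-10 × 0.039) = 4.79 × 10^-6 M
pOH = 5.32, so pH = 14.00 − pOH = 8.68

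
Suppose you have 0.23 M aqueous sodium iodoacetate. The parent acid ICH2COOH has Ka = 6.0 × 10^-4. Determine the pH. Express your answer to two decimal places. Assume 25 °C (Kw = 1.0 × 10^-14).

ICH2COO- is the conjugate base of the weak acid ICH2COOH.
Kb = Kw/Ka = 1.0×10^-14 / 6.0 × 10^-4 = 1.67 × 10^-11
From the ICE table, Kb = x²/(0.23 − x) = 1.67 × 10^-11.
Assume x ≪ 0.23: x ≈ √(1.67 × 10^-11 × 0.23) = 1.96 × 10^-6 M
Check: 0.00085% ionized — well under 5%, approximation valid.
pOH = 5.71, so pH = 14.00 − pOH = 8.29

pH = 8.29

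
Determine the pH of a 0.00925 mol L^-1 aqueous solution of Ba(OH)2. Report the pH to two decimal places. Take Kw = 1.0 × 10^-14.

pH = 12.27

Ba(OH)2 is a strong base (each formula unit releases 2 OH-); [OH-] = 0.0185 M.
pOH = -log(0.0185) = 1.73
pH = 14.00 - 1.73 = 12.27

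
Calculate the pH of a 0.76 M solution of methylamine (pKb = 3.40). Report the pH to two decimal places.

pH = 12.24

CH3NH2 + H2O ⇌ CH3NH3+ + OH-
Kb = 10^(−3.40) = 3.98 × 10^-4
Kb = x²/(0.76 − x) = 3.98 × 10^-4
Since Kb ≪ C₀, x ≈ √(Kb·C₀) = 1.74 × 10^-2 M.
pOH = −log(1.74 × 10^-2) = 1.76; pH = 14.00 − 1.76 = 12.24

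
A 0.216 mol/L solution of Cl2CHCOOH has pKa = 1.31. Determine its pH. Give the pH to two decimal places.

Cl2CHCOOH ⇌ Cl2CHCOO- + H+
Ka = 10^(−1.31) = 4.90 × 10^-2
Let x = [H+] at equilibrium. Ka = x²/(0.216 − x).
x is not negligible relative to C₀; solve x² + 0.049·x − 0.0106 = 0.
x = (−Ka + √(Ka² + 4·Ka·C₀))/2 = 8.13 × 10^-2 M
pH = −log[H+] = −log(8.13 × 10^-2) = 1.09

pH = 1.09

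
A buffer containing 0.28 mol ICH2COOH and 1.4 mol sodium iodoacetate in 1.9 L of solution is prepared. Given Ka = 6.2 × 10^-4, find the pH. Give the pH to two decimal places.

pH = 3.91

pKa = −log(6.2 × 10^-4) = 3.208
Henderson–Hasselbalch: pH = pKa + log([ICH2COO-]/[ICH2COOH]) = 3.208 + log(1.4/0.28)
pH = 3.208 + (+0.699) = 3.91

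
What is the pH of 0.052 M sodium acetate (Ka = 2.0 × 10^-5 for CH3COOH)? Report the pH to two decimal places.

pH = 8.71

CH3COO- is the conjugate base of the weak acid CH3COOH.
Kb = Kw/Ka = 1.0×10^-14 / 2.0 × 10^-5 = 5.00 × 10^-10
Kb = [OH-]²/(0.052 − [OH-]) = 5.00 × 10^-10
Since Kb ≪ C₀, [OH-] ≈ √(Kb·C₀) = 5.10 × 10^-6 M.
pOH = 5.29, so pH = 14.00 − pOH = 8.71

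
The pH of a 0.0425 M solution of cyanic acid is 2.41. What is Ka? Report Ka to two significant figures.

[H+] = 10^(-2.41) = 3.89 × 10^-3 M
At equilibrium [HA] = 0.0425 − 3.89 × 10^-3 = 3.86 × 10^-2 M
Ka = [H+][A-]/[HA] = (3.89 × 10^-3)² / 3.86 × 10^-2 = 3.9 × 10^-4

Ka = 3.9 × 10^-4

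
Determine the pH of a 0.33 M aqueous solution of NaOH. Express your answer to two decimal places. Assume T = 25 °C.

pH = 13.52

NaOH is a strong base; [OH-] = 0.33 M.
pOH = -log(0.33) = 0.48
pH = 14.00 - 0.48 = 13.52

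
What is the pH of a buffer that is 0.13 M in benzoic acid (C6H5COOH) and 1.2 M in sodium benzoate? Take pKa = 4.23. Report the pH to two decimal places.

Henderson–Hasselbalch: pH = pKa + log([C6H5COO-]/[C6H5COOH]) = 4.23 + log(1.2/0.13)
pH = 4.23 + (+0.965) = 5.20

pH = 5.20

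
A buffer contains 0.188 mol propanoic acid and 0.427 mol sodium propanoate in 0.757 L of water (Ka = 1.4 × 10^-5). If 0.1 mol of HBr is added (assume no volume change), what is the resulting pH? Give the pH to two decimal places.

pH = 4.91

After neutralization: n(CH3CH2COOH) = 0.288 mol, n(CH3CH2COO-) = 0.327 mol.
pKa = −log(1.4 × 10^-5) = 4.854
pH = pKa + log([A⁻]/[HA]) = 4.854 + log(0.327/0.288) = 4.854 +0.055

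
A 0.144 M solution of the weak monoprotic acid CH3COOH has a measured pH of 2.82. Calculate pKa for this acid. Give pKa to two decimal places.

pKa = 4.79

[H+] = 10^(-2.82) = 1.51 × 10^-3 M
At equilibrium [HA] = 0.144 − 1.51 × 10^-3 = 1.42 × 10^-1 M
Ka = [H+][A-]/[HA] = (1.51 × 10^-3)² / 1.42 × 10^-1 = 1.61 × 10^-5
pKa = -log(1.61 × 10^-5) = 4.79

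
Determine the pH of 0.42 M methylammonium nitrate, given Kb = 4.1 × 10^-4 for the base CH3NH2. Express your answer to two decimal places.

CH3NH3+ is the conjugate acid of the weak base CH3NH2.
Ka = Kw/Kb = 1.0×10^-14 / 4.1 × 10^-4 = 2.44 × 10^-11
From the ICE table, Ka = [H+]²/(0.42 − [H+]) = 2.44 × 10^-11.
Neglecting [H+] in the denominator: [H+] = √(2.44 × 10^-11 × 0.42) = 3.20 × 10^-6 M
([H+]/C₀ = 0.00076% < 5%, so the approximation holds.)
pH = −log[H+] = −log(3.20 × 10^-6) = 5.49

pH = 5.49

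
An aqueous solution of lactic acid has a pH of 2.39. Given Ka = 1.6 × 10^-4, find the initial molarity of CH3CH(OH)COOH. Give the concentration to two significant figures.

C₀ = 1.1 × 10^-1 M

[H+] = 10^(-2.39) = 4.07 × 10^-3 M = x
Ka = x²/(C₀ − x) ⇒ C₀ = x + x²/Ka
C₀ = 4.07 × 10^-3 + (4.07 × 10^-3)²/(1.6 × 10^-4) = 1.08 × 10^-1 M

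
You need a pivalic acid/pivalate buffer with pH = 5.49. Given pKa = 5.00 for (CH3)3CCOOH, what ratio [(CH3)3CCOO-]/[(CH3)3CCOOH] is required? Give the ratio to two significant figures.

ratio = 3.1

pH = pKa + log(r) ⇒ log(r) = 5.49 − 5.00 = +0.49
r = [(CH3)3CCOO-]/[(CH3)3CCOOH] = 10^(+0.49) = 3.09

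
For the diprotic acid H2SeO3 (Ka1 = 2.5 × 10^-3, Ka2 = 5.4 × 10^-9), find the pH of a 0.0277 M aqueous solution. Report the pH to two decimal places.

pH = 2.14

Since Ka1 ≫ Ka2, the first ionization dominates [H+].
Ka1 = x²/(0.0277 − x) = 2.5 × 10^-3
Solving the quadratic: x = (−Ka1 + √(Ka1² + 4·Ka1·C₀))/2 = 7.17 × 10^-3 M
pH = −log(7.17 × 10^-3) = 2.14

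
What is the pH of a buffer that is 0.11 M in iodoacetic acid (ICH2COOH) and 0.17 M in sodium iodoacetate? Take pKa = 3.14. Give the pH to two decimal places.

pH = pKa + log([A⁻]/[HA]) = 3.14 + log(0.17/0.11)
pH = 3.14 + (+0.189) = 3.33

pH = 3.33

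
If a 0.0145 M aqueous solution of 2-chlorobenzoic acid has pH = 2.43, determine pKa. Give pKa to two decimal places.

[H+] = 10^(-2.43) = 3.72 × 10^-3 M
At equilibrium [HA] = 0.0145 − 3.72 × 10^-3 = 1.08 × 10^-2 M
Ka = [H+][A-]/[HA] = (3.72 × 10^-3)² / 1.08 × 10^-2 = 1.28 × 10^-3
pKa = -log(1.28 × 10^-3) = 2.89

pKa = 2.89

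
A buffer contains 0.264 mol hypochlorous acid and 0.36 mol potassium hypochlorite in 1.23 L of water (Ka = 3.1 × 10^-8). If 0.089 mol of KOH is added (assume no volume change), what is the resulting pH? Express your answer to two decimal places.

pH = 7.92

OH- converts HOCl to OCl-: HOCl → 0.175 mol, OCl- → 0.449 mol.
pKa = −log(3.1 × 10^-8) = 7.509
pH = pKa + log([A⁻]/[HA]) = 7.509 + log(0.449/0.175) = 7.509 +0.409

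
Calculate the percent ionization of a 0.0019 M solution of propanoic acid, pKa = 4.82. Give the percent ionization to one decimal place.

CH3CH2COOH ⇌ CH3CH2COO- + H+; let x = [H+] at equilibrium.
Ka = 10^(−4.82) = 1.51 × 10^-5
Ka = x²/(C₀ − x); solving the quadratic gives x = 1.62 × 10^-4 M.
% ionization = x/C₀ × 100% = 1.62 × 10^-4/0.0019 × 100% = 8.5%

8.5%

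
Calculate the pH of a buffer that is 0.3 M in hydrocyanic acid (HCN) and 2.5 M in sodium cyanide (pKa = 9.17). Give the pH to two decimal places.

pH = pKa + log([A⁻]/[HA]) = 9.17 + log(2.5/0.3)
pH = 9.17 + (+0.921) = 10.09

pH = 10.09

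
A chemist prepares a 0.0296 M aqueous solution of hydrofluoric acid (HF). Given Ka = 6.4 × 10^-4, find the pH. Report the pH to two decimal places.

HF ⇌ F- + H+
From the ICE table, Ka = [H+]²/(0.0296 − [H+]) = 6.4 × 10^-4.
[H+] is not negligible relative to C₀; solve [H+]² + 0.00064·[H+] − 1.89e-05 = 0.
[H+] = (−Ka + √(Ka² + 4·Ka·C₀))/2 = 4.04 × 10^-3 M
pH = −log[H+] = −log(4.04 × 10^-3) = 2.39

pH = 2.39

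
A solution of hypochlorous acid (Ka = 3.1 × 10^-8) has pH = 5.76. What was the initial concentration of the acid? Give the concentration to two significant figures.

[H+] = 10^(-5.76) = 1.74 × 10^-6 M = x
Ka = x²/(C₀ − x) ⇒ C₀ = x + x²/Ka
C₀ = 1.74 × 10^-6 + (1.74 × 10^-6)²/(3.1 × 10^-8) = 9.94 × 10^-5 M

C₀ = 9.9 × 10^-5 M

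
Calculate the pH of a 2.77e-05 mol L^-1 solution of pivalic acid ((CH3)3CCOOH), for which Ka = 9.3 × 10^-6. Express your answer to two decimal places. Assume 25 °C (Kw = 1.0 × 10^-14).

pH = 4.92

(CH3)3CCOOH ⇌ (CH3)3CCOO- + H+
Ka = [H+]²/(2.77e-05 − [H+]) = 9.3 × 10^-6
[H+] is not negligible relative to C₀; solve [H+]² + 9.3e-06·[H+] − 2.58e-10 = 0.
[H+] = [−9.3e-06 + √(9.3e-06² + 1.03e-09)]/2 = 1.21 × 10^-5 M
pH = −log(1.21 × 10^-5) = 4.92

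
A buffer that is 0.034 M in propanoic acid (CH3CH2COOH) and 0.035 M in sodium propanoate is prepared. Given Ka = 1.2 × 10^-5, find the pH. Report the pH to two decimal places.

pH = 4.93

pKa = −log(1.2 × 10^-5) = 4.921
Using pH = pKa + log([base]/[acid]) with [base]/[acid] = 0.035/0.034:
pH = 4.921 + (+0.013) = 4.93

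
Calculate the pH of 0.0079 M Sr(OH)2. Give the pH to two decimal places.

pH = 12.20

Sr(OH)2 is a strong base (each formula unit releases 2 OH-); [OH-] = 0.0158 M.
pOH = -log(0.0158) = 1.80
pH = 14.00 - 1.80 = 12.20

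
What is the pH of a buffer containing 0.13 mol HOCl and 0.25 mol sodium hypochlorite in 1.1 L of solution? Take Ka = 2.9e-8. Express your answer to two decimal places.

pH = 7.82

pKa = −log(2.9 × 10^-8) = 7.538
Using pH = pKa + log([base]/[acid]) with [base]/[acid] = 0.25/0.13:
pH = 7.538 + (+0.284) = 7.82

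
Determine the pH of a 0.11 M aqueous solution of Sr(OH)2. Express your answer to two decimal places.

pH = 13.34

Sr(OH)2 is a strong base (each formula unit releases 2 OH-); [OH-] = 0.22 M.
pOH = -log(0.22) = 0.66
pH = 14.00 - 0.66 = 13.34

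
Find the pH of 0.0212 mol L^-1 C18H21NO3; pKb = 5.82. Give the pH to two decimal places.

pH = 10.25

C18H21NO3 + H2O ⇌ C18H22NO3+ + OH-
Kb = 10^(−5.82) = 1.51 × 10^-6
Kb = x²/(0.0212 − x) = 1.51 × 10^-6
Since Kb ≪ C₀, x ≈ √(Kb·C₀) = 1.79 × 10^-4 M.
pOH = −log(1.79 × 10^-4) = 3.75; pH = 14.00 − 3.75 = 10.25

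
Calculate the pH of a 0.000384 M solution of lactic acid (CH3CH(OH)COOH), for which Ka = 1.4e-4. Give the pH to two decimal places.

pH = 3.76

CH3CH(OH)COOH ⇌ CH3CH(OH)COO- + H+
Ka = [H+]²/(0.000384 − [H+]) = 1.4 × 10^-4
[H+] is not negligible relative to C₀; solve [H+]² + 0.00014·[H+] − 5.38e-08 = 0.
[H+] = [−0.00014 + √(0.00014² + 2.15e-07)]/2 = 1.72 × 10^-4 M
pH = −log[H+] = −log(1.72 × 10^-4) = 3.76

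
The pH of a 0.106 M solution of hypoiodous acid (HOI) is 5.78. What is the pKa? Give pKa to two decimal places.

pKa = 10.59

[H+] = 10^(-5.78) = 1.66 × 10^-6 M
At equilibrium [HA] = 0.106 − 1.66 × 10^-6 = 1.06 × 10^-1 M
Ka = [H+][A-]/[HA] = (1.66 × 10^-6)² / 1.06 × 10^-1 = 2.60 × 10^-11
pKa = -log(2.60 × 10^-11) = 10.59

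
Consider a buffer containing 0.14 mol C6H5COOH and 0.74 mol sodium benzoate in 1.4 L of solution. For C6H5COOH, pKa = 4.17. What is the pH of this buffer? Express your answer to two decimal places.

Using pH = pKa + log([base]/[acid]) with [base]/[acid] = 0.74/0.14:
pH = 4.17 + (+0.723) = 4.89

pH = 4.89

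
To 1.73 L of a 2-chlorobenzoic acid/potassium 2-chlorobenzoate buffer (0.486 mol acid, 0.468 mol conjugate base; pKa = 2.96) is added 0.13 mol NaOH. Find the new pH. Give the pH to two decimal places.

pH = 3.19

OH- converts ClC6H4COOH to ClC6H4COO-: ClC6H4COOH → 0.356 mol, ClC6H4COO- → 0.598 mol.
Henderson–Hasselbalch with mole ratio 0.598/0.356: pH = 2.96 + (+0.225)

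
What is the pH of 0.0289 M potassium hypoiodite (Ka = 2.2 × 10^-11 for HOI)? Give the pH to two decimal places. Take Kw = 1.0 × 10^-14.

pH = 11.53

OI- is the conjugate base of the weak acid HOI.
Kb = Kw/Ka = 1.0×10^-14 / 2.2 × 10^-11 = 4.55 × 10^-4
Kb = x²/(0.0289 − x) = 4.55 × 10^-4
Here C₀/Kb ≈ 63.5, so the small-x approximation fails. Use the quadratic:
x = [−0.000455 + √(0.000455² + 5.26e-05)]/2 = 3.41 × 10^-3 M
pOH = 2.47, so pH = 14.00 − pOH = 11.53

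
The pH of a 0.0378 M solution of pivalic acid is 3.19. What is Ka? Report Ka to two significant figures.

[H+] = 10^(-3.19) = 6.46 × 10^-4 M
At equilibrium [HA] = 0.0378 − 6.46 × 10^-4 = 3.72 × 10^-2 M
Ka = [H+][A-]/[HA] = (6.46 × 10^-4)² / 3.72 × 10^-2 = 1.1 × 10^-5

Ka = 1.1 × 10^-5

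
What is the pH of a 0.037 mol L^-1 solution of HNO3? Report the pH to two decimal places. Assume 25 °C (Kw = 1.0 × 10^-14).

pH = 1.43

HNO3 is a strong acid and dissociates completely, so [H+] = 0.037 M.
pH = -log(0.037) = 1.43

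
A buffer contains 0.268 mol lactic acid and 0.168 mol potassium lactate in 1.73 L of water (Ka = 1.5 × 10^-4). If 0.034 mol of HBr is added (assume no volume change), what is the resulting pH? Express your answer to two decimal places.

pH = 3.47

After neutralization: n(CH3CH(OH)COOH) = 0.302 mol, n(CH3CH(OH)COO-) = 0.134 mol.
pKa = −log(1.5 × 10^-4) = 3.824
Henderson–Hasselbalch with mole ratio 0.134/0.302: pH = 3.824 + (-0.353)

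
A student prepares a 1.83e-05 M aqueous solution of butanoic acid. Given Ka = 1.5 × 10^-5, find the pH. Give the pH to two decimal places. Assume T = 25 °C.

CH3(CH2)2COOH ⇌ CH3(CH2)2COO- + H+
Ka = x²/(1.83e-05 − x) = 1.5 × 10^-5
The 5% rule fails; solving x² + Ka·x − Ka·C₀ = 0 exactly:
x = [−1.5e-05 + √(1.5e-05² + 1.1e-09)]/2 = 1.07 × 10^-5 M
pH = −log(1.07 × 10^-5) = 4.97

pH = 4.97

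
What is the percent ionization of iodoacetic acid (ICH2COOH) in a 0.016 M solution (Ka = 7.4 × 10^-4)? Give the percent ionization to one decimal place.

19.3%

ICH2COOH ⇌ ICH2COO- + H+; let x = [H+] at equilibrium.
Solve x² + 0.00074x − 1.18e-05 = 0 → x = 3.09 × 10^-3 M
Fraction ionized = 3.09 × 10^-3 / 0.016 = 0.1931 → 19.3%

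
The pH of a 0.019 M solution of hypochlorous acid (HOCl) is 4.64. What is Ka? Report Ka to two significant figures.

[H+] = 10^(-4.64) = 2.29 × 10^-5 M
At equilibrium [HA] = 0.019 − 2.29 × 10^-5 = 1.90 × 10^-2 M
Ka = [H+][A-]/[HA] = (2.29 × 10^-5)² / 1.90 × 10^-2 = 2.8 × 10^-8

Ka = 2.8 × 10^-8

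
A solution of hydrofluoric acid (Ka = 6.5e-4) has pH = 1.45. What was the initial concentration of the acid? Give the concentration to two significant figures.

C₀ = 2.0 M

[H+] = 10^(-1.45) = 3.55 × 10^-2 M = x
Ka = x²/(C₀ − x) ⇒ C₀ = x + x²/Ka
C₀ = 3.55 × 10^-2 + (3.55 × 10^-2)²/(6.5 × 10^-4) = 1.97 M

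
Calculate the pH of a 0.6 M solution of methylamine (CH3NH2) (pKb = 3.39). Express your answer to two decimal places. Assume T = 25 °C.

CH3NH2 + H2O ⇌ CH3NH3+ + OH-
Kb = 10^(−3.39) = 4.07 × 10^-4
Kb = [OH-]²/(0.6 − [OH-]) = 4.07 × 10^-4
Since Kb ≪ C₀, [OH-] ≈ √(Kb·C₀) = 1.56 × 10^-2 M.
pOH = 1.81, so pH = 14.00 − pOH = 12.19

pH = 12.19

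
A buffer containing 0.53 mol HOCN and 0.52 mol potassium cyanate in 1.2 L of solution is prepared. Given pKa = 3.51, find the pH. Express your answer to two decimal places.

pH = pKa + log([A⁻]/[HA]) = 3.51 + log(0.52/0.53)
pH = 3.51 + (-0.008) = 3.50

pH = 3.50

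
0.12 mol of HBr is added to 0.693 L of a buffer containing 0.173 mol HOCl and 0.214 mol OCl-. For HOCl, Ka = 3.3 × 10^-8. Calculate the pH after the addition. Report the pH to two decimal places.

Added H+ converts OCl- to HOCl: HOCl → 0.293 mol, OCl- → 0.094 mol.
pKa = −log(3.3 × 10^-8) = 7.481
pH = pKa + log(n_OCl-/n_HOCl) = 7.481 + log(0.094/0.293) = 7.481 + (-0.494)

pH = 6.99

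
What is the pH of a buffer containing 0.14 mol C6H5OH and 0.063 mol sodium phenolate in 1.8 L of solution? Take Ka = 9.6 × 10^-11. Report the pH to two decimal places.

pKa = −log(9.6 × 10^-11) = 10.018
Henderson–Hasselbalch: pH = pKa + log([C6H5O-]/[C6H5OH]) = 10.018 + log(0.063/0.14)
pH = 10.018 + (-0.347) = 9.67

pH = 9.67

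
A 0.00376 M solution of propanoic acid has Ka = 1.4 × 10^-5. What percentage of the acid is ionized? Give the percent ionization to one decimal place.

5.9%

CH3CH2COOH ⇌ CH3CH2COO- + H+; let x = [H+] at equilibrium.
Solve x² + 1.4e-05x − 5.26e-08 = 0 → x = 2.23 × 10^-4 M
% ionization = x/C₀ × 100% = 2.23 × 10^-4/0.00376 × 100% = 5.9%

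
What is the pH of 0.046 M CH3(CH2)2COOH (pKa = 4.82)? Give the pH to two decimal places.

pH = 3.08

CH3(CH2)2COOH ⇌ CH3(CH2)2COO- + H+
Ka = 10^(−4.82) = 1.51 × 10^-5
Let x = [H+] at equilibrium. Ka = x²/(0.046 − x).
Since Ka ≪ C₀, x ≈ √(Ka·C₀) = 8.33 × 10^-4 M.
Check: 1.8% ionized — well under 5%, approximation valid.
pH = −log(8.33 × 10^-4) = 3.08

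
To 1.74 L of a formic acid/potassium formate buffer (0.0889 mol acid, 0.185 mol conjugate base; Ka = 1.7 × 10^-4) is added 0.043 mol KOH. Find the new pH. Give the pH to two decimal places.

pH = 4.47

OH- converts HCOOH to HCOO-: HCOOH → 0.0459 mol, HCOO- → 0.228 mol.
pKa = −log(1.7 × 10^-4) = 3.770
pH = pKa + log(n_HCOO-/n_HCOOH) = 3.770 + log(0.228/0.0459) = 3.770 + (+0.696)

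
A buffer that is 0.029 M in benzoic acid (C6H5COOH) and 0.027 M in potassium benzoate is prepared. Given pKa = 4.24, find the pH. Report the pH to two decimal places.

pH = 4.21

pH = pKa + log([A⁻]/[HA]) = 4.24 + log(0.027/0.029)
pH = 4.24 + (-0.031) = 4.21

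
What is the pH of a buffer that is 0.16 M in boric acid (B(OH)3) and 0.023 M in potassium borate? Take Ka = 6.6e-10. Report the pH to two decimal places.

pKa = −log(6.6 × 10^-10) = 9.180
Using pH = pKa + log([base]/[acid]) with [base]/[acid] = 0.023/0.16:
pH = 9.180 + (-0.842) = 8.34

pH = 8.34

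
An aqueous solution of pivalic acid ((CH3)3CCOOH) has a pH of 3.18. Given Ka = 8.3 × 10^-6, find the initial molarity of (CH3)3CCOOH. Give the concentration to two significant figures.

C₀ = 5.3 × 10^-2 M

[H+] = 10^(-3.18) = 6.61 × 10^-4 M = x
Ka = x²/(C₀ − x) ⇒ C₀ = x + x²/Ka
C₀ = 6.61 × 10^-4 + (6.61 × 10^-4)²/(8.3 × 10^-6) = 5.33 × 10^-2 M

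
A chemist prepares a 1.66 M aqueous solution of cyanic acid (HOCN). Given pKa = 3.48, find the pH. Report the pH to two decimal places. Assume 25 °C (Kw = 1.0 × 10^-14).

pH = 1.63

HOCN ⇌ OCN- + H+
Ka = 10^(−3.48) = 3.31 × 10^-4
Ka = [H+]²/(1.66 − [H+]) = 3.31 × 10^-4
Assume [H+] ≪ 1.66: [H+] ≈ √(3.31 × 10^-4 × 1.66) = 2.34 × 10^-2 M
([H+]/C₀ = 1.4% < 5%, so the approximation holds.)
pH = −log(2.34 × 10^-2) = 1.63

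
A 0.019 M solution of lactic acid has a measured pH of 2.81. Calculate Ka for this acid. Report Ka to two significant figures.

[H+] = 10^(-2.81) = 1.55 × 10^-3 M
At equilibrium [HA] = 0.019 − 1.55 × 10^-3 = 1.75 × 10^-2 M
Ka = [H+][A-]/[HA] = (1.55 × 10^-3)² / 1.75 × 10^-2 = 1.4 × 10^-4

Ka = 1.4 × 10^-4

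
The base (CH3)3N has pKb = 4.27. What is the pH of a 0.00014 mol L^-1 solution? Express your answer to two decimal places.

(CH3)3N + H2O ⇌ (CH3)3NH+ + OH-
Kb = 10^(−4.27) = 5.37 × 10^-5
From the ICE table, Kb = [OH-]²/(0.00014 − [OH-]) = 5.37 × 10^-5.
The 5% rule fails; solving [OH-]² + Kb·[OH-] − Kb·C₀ = 0 exactly:
[OH-] = [−5.37e-05 + √(5.37e-05² + 3.01e-08)]/2 = 6.39 × 10^-5 M
pOH = 4.19, so pH = 14.00 − pOH = 9.81

pH = 9.81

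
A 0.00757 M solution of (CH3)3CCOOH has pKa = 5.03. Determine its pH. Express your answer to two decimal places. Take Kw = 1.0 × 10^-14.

pH = 3.58

(CH3)3CCOOH ⇌ (CH3)3CCOO- + H+
Ka = 10^(−5.03) = 9.33 × 10^-6
From the ICE table, Ka = x²/(0.00757 − x) = 9.33 × 10^-6.
Assume x ≪ 0.00757: x ≈ √(9.33 × 10^-6 × 0.00757) = 2.66 × 10^-4 M
Check: 3.5% ionized — well under 5%, approximation valid.
pH = −log[H+] = −log(2.66 × 10^-4) = 3.58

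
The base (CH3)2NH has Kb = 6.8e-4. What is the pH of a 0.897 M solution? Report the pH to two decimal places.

(CH3)2NH + H2O ⇌ (CH3)2NH2+ + OH-
From the ICE table, Kb = [OH-]²/(0.897 − [OH-]) = 6.8 × 10^-4.
Since Kb ≪ C₀, [OH-] ≈ √(Kb·C₀) = 2.47 × 10^-2 M.
([OH-]/C₀ = 2.8% < 5%, so the approximation holds.)
pOH = −log(2.47 × 10^-2) = 1.61; pH = 14.00 − 1.61 = 12.39

pH = 12.39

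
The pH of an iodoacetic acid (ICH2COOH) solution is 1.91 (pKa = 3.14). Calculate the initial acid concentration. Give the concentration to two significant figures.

[H+] = 10^(-1.91) = 1.23 × 10^-2 M = x
Ka = 10^(−3.14) = 7.24 × 10^-4
Ka = x²/(C₀ − x) ⇒ C₀ = x + x²/Ka
C₀ = 1.23 × 10^-2 + (1.23 × 10^-2)²/(7.24 × 10^-4) = 2.21 × 10^-1 M

C₀ = 2.2 × 10^-1 M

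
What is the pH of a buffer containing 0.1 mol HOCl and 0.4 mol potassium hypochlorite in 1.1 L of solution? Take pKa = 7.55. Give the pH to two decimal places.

pH = 8.15

Henderson–Hasselbalch: pH = pKa + log([OCl-]/[HOCl]) = 7.55 + log(0.4/0.1)
pH = 7.55 + (+0.602) = 8.15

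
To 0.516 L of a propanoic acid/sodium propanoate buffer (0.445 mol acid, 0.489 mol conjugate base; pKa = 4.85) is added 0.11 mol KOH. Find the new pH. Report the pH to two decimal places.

pH = 5.10

OH- converts CH3CH2COOH to CH3CH2COO-: CH3CH2COOH → 0.335 mol, CH3CH2COO- → 0.599 mol.
pH = pKa + log(n_CH3CH2COO-/n_CH3CH2COOH) = 4.85 + log(0.599/0.335) = 4.85 + (+0.252)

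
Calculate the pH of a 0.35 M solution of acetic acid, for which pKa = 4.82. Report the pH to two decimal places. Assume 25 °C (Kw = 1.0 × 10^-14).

CH3COOH ⇌ CH3COO- + H+
Ka = 10^(−4.82) = 1.51 × 10^-5
From the ICE table, Ka = x²/(0.35 − x) = 1.51 × 10^-5.
Since Ka ≪ C₀, x ≈ √(Ka·C₀) = 2.30 × 10^-3 M.
pH = −log[H+] = −log(2.30 × 10^-3) = 2.64

pH = 2.64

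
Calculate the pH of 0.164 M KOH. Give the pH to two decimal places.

KOH is a strong base; [OH-] = 0.164 M.
pOH = -log(0.164) = 0.79
pH = 14.00 - 0.79 = 13.21

pH = 13.21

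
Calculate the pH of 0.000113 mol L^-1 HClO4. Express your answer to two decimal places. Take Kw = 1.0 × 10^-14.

pH = 3.95

HClO4 is a strong acid and dissociates completely, so [H+] = 0.000113 M.
pH = -log(0.000113) = 3.95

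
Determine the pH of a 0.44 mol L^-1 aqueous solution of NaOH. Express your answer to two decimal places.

NaOH is a strong base; [OH-] = 0.44 M.
pOH = -log(0.44) = 0.36
pH = 14.00 - 0.36 = 13.64

pH = 13.64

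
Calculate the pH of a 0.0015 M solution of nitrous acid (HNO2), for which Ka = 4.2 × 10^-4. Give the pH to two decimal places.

HNO2 ⇌ NO2- + H+
Ka = [H+]²/(0.0015 − [H+]) = 4.2 × 10^-4
Here C₀/Ka ≈ 3.57, so the small-[H+] approximation fails. Use the quadratic:
[H+] = (−Ka + √(Ka² + 4·Ka·C₀))/2 = 6.11 × 10^-4 M
pH = −log[H+] = −log(6.11 × 10^-4) = 3.21

pH = 3.21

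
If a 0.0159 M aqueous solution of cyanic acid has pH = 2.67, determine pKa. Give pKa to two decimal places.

pKa = 3.48

[H+] = 10^(-2.67) = 2.14 × 10^-3 M
At equilibrium [HA] = 0.0159 − 2.14 × 10^-3 = 1.38 × 10^-2 M
Ka = [H+][A-]/[HA] = (2.14 × 10^-3)² / 1.38 × 10^-2 = 3.32 × 10^-4
pKa = -log(3.32 × 10^-4) = 3.48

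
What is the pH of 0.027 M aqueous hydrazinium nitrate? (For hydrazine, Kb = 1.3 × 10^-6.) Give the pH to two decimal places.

pH = 4.84

N2H5+ is the conjugate acid of the weak base N2H4.
Ka = Kw/Kb = 1.0×10^-14 / 1.3 × 10^-6 = 7.69 × 10^-9
From the ICE table, Ka = [H+]²/(0.027 − [H+]) = 7.69 × 10^-9.
Neglecting [H+] in the denominator: [H+] = √(7.69 × 10^-9 × 0.027) = 1.44 × 10^-5 M
([H+]/C₀ = 0.053% < 5%, so the approximation holds.)
pH = −log(1.44 × 10^-5) = 4.84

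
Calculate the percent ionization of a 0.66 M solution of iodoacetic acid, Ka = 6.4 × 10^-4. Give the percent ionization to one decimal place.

3.1%

ICH2COOH ⇌ ICH2COO- + H+; let x = [H+] at equilibrium.
x ≈ √(Ka·C₀) = √(6.4 × 10^-4 × 0.66) = 2.06 × 10^-2 M
% ionization = x/C₀ × 100% = 2.06 × 10^-2/0.66 × 100% = 3.1%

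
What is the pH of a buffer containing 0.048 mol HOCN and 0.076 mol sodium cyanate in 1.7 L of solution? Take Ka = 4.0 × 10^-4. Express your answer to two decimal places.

pH = 3.60

pKa = −log(4.0 × 10^-4) = 3.398
Henderson–Hasselbalch: pH = pKa + log([OCN-]/[HOCN]) = 3.398 + log(0.076/0.048)
pH = 3.398 + (+0.200) = 3.60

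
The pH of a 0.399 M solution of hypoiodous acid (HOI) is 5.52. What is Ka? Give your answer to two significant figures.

Ka = 2.3 × 10^-11

[H+] = 10^(-5.52) = 3.02 × 10^-6 M
At equilibrium [HA] = 0.399 − 3.02 × 10^-6 = 3.99 × 10^-1 M
Ka = [H+][A-]/[HA] = (3.02 × 10^-6)² / 3.99 × 10^-1 = 2.3 × 10^-11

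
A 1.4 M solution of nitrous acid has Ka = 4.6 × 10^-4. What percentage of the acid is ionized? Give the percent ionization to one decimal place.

HNO2 ⇌ NO2- + H+; let x = [H+] at equilibrium.
x ≈ √(Ka·C₀) = √(4.6 × 10^-4 × 1.4) = 2.54 × 10^-2 M
% ionization = x/C₀ × 100% = 2.54 × 10^-2/1.4 × 100% = 1.8%

1.8%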